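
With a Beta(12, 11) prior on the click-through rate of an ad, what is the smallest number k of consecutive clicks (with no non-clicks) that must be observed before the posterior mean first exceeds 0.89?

k = 78

After k clicks and 0 non-clicks the posterior is Beta(12+k, 11), with mean (12+k)/(12+11+k).
Set (12+k)/(23+k) > 0.89 and solve: k > (0.89·23 − 12)/(1 − 0.89) = 77.000.
The smallest integer exceeding 77.000 is 78, and checking k=78: (90)/(101) = 0.8911 > 0.89.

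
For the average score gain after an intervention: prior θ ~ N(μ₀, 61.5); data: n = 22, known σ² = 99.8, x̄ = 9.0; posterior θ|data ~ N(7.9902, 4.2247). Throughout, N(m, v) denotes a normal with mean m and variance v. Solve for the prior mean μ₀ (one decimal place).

With known observation variance, the Normal–Normal posterior has precision τ_n = τ₀ + n/σ² and mean μ_n = (τ₀μ₀ + (n/σ²)x̄)/τ_n.
Here τ₀ = 1/61.5 = 0.016260 and τ_data = 22/99.8 = 0.220441, so τ_n = 0.236701.
Rearranging for μ₀: μ₀ = (μ_n·τ_n − τ_data·x̄)/τ₀ = (7.9902·0.236701 − 0.220441·9.0) / 0.016260 = -0.092681/0.016260 ≈ -5.7.

μ₀ = -5.7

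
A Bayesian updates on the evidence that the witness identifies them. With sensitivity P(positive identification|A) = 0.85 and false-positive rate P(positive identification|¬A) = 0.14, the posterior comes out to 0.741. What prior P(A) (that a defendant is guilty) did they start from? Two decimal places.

P(A) = 0.32

In odds form, posterior odds = prior odds × likelihood ratio, so prior odds = posterior odds ÷ LR.
Posterior odds = 0.741/(1−0.741) = 2.8610. LR = 0.85/0.14 = 6.0714.
Prior odds = 2.8610/6.0714 = 0.4712, so P(A) = 0.4712/(1+0.4712) ≈ 0.32.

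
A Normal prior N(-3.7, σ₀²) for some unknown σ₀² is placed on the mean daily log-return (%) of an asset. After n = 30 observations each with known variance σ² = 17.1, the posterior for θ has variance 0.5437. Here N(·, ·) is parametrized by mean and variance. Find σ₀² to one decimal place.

σ₀² = 11.8

For the Normal–Normal model with known σ², precisions add: τ_n = τ₀ + n/σ².
So 1/σ₀² = 1/0.5437 − 30/17.1 = 1.839250 − 1.754386 = 0.084864.
Hence σ₀² = 1/0.084864 ≈ 11.8.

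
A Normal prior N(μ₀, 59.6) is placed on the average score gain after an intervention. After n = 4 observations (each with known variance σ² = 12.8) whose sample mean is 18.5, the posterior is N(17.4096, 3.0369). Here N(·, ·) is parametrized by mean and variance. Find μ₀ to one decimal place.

The posterior mean is a precision-weighted average: μ_n = (τ₀μ₀ + τ_data·x̄)/(τ₀+τ_data), with τ₀=1/σ₀² and τ_data=n/σ².
Here τ₀ = 1/59.6 = 0.016779 and τ_data = 4/12.8 = 0.312500, so τ_n = 0.329279.
Rearranging for μ₀: μ₀ = (μ_n·τ_n − τ_data·x̄)/τ₀ = (17.4096·0.329279 − 0.312500·18.5) / 0.016779 = -0.048634/0.016779 ≈ -2.9.

μ₀ = -2.9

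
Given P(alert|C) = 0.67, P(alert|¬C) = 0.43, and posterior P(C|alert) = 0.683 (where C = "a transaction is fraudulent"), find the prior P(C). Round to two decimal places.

P(C) = 0.58

Bayes' rule in odds form gives O(C|E) = O(C)·[P(E|C)/P(E|¬C)], hence O(C) = O(C|E)/LR.
Posterior odds = 0.683/(1−0.683) = 2.1546. LR = 0.67/0.43 = 1.5581.
Prior odds = 2.1546/1.5581 = 1.3828, so P(C) = 1.3828/(1+1.3828) ≈ 0.58.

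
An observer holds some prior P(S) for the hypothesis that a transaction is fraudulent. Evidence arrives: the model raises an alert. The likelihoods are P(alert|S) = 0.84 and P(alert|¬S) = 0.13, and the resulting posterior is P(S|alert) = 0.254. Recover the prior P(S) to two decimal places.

Bayes' rule in odds form gives O(S|E) = O(S)·[P(E|S)/P(E|¬S)], hence O(S) = O(S|E)/LR.
Posterior odds = 0.254/(1−0.254) = 0.3405. LR = 0.84/0.13 = 6.4615.
Prior odds = 0.3405/6.4615 = 0.0527, so P(S) = 0.0527/(1+0.0527) ≈ 0.05.

P(S) = 0.05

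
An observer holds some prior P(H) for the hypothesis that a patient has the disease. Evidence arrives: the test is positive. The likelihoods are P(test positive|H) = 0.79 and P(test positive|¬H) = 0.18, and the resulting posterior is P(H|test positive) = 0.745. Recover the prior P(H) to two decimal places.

P(H) = 0.40

In odds form, posterior odds = prior odds × likelihood ratio, so prior odds = posterior odds ÷ LR.
Posterior odds = 0.745/(1−0.745) = 2.9216. LR = 0.79/0.18 = 4.3889.
Prior odds = 2.9216/4.3889 = 0.6657, so P(H) = 0.6657/(1+0.6657) ≈ 0.40.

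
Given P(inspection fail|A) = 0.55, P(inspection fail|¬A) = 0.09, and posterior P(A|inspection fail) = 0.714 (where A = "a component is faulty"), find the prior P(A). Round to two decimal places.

P(A) = 0.29

Bayes' rule in odds form gives O(A|E) = O(A)·[P(E|A)/P(E|¬A)], hence O(A) = O(A|E)/LR.
Posterior odds = 0.714/(1−0.714) = 2.4965. LR = 0.55/0.09 = 6.1111.
Prior odds = 2.4965/6.1111 = 0.4085, so P(A) = 0.4085/(1+0.4085) ≈ 0.29.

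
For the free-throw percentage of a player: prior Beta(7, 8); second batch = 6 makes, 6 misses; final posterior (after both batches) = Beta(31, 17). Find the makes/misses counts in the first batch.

Because Beta–binomial updating is additive in the counts, the combined data contributed (α_post−α_prior, β_post−β_prior) successes and failures.
Total across both batches: 31−7=24 makes, 17−8=9 misses.
Subtract the second batch: 24−6=18 makes and 9−6=3 misses.

18 makes and 3 misses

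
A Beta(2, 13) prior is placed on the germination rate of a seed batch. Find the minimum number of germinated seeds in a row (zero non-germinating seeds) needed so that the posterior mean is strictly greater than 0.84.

After k germinated seeds and 0 non-germinating seeds the posterior is Beta(2+k, 13), with mean (2+k)/(2+13+k).
Set (2+k)/(15+k) > 0.84 and solve: k > (0.84·15 − 2)/(1 − 0.84) = 66.250.
The smallest integer exceeding 66.250 is 67, and checking k=67: (69)/(82) = 0.8415 > 0.84.

k = 67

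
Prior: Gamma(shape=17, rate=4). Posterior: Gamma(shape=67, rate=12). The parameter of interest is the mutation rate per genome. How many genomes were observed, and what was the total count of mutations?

n = 8 genomes with total 50 mutations

A Gamma(α, β) prior (rate parametrization) on a Poisson rate with n observations summing to S gives posterior Gamma(α+S, β+n).
Matching: Σxᵢ = 67 − 17 = 50 and n = 12 − 4 = 8.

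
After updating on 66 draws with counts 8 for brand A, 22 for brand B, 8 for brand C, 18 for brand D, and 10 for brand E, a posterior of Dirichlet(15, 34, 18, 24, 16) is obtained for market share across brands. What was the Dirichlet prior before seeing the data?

For a Dirichlet(α) prior with multinomial counts c, the posterior is Dirichlet(α + c) componentwise.
Subtract each count from the matching posterior parameter: 15−8=7, 34−22=12, 18−8=10, 24−18=6, 16−10=6.

Dirichlet(7, 12, 10, 6, 6)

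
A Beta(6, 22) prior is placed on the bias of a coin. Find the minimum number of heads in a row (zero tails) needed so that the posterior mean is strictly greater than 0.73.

k = 54

After k heads and 0 tails the posterior is Beta(6+k, 22), with mean (6+k)/(6+22+k).
Set (6+k)/(28+k) > 0.73 and solve: k > (0.73·28 − 6)/(1 − 0.73) = 53.481.
The smallest integer exceeding 53.481 is 54, and checking k=54: (60)/(82) = 0.7317 > 0.73.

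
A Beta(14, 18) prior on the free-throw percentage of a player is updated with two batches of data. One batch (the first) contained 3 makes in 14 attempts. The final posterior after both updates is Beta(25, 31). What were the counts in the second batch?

Because Beta–binomial updating is additive in the counts, the combined data contributed (α_post−α_prior, β_post−β_prior) successes and failures.
Total across both batches: 25−14=11 makes, 31−18=13 misses.
Subtract the first batch: 11−3=8 makes and 13−11=2 misses.

8 makes and 2 misses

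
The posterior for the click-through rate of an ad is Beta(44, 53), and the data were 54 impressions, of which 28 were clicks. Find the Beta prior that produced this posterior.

Beta(16, 27)

Under Beta–binomial conjugacy the posterior parameters are (a+s, b+f).
Subtract the data counts: 44−28=16, 53−26=27.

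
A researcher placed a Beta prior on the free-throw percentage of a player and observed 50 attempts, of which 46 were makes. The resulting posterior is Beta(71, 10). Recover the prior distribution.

Beta(25, 6)

A Beta(α, β) prior with s successes and f failures in binomial data gives a Beta(α+s, β+f) posterior.
Subtract the data counts: 71−46=25, 10−4=6.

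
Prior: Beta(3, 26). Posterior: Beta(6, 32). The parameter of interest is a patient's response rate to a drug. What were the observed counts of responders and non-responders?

3 responders and 6 non-responders

A Beta(α, β) prior with s successes and f failures in binomial data gives a Beta(α+s, β+f) posterior.
Match parameters: s=6−3=3, f=32−26=6.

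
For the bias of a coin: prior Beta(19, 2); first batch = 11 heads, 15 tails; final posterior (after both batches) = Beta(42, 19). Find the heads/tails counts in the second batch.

Because Beta–binomial updating is additive in the counts, the combined data contributed (α_post−α_prior, β_post−β_prior) successes and failures.
Total across both batches: 42−19=23 heads, 19−2=17 tails.
Subtract the first batch: 23−11=12 heads and 17−15=2 tails.

12 heads and 2 tails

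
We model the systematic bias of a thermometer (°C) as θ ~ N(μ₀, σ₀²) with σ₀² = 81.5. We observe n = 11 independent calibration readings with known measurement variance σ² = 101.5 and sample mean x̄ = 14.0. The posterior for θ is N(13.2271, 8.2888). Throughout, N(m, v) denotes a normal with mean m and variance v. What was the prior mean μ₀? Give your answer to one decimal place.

With known observation variance, the Normal–Normal posterior has precision τ_n = τ₀ + n/σ² and mean μ_n = (τ₀μ₀ + (n/σ²)x̄)/τ_n.
Here τ₀ = 1/81.5 = 0.012270 and τ_data = 11/101.5 = 0.108374, so τ_n = 0.120644.
Rearranging for μ₀: μ₀ = (μ_n·τ_n − τ_data·x̄)/τ₀ = (13.2271·0.120644 − 0.108374·14.0) / 0.012270 = 0.078534/0.012270 ≈ 6.4.

μ₀ = 6.4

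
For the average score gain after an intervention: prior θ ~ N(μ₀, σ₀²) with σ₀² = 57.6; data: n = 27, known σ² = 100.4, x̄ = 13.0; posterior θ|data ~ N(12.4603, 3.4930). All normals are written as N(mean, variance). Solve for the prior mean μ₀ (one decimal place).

With known observation variance, the Normal–Normal posterior has precision τ_n = τ₀ + n/σ² and mean μ_n = (τ₀μ₀ + (n/σ²)x̄)/τ_n.
Here τ₀ = 1/57.6 = 0.017361 and τ_data = 27/100.4 = 0.268924, so τ_n = 0.286285.
Rearranging for μ₀: μ₀ = (μ_n·τ_n − τ_data·x̄)/τ₀ = (12.4603·0.286285 − 0.268924·13.0) / 0.017361 = 0.071185/0.017361 ≈ 4.1.

μ₀ = 4.1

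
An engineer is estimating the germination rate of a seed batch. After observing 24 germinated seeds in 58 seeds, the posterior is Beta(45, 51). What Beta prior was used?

Beta(21, 17)

Under Beta–binomial conjugacy the posterior parameters are (a+s, b+f).
So a = 45 − 24 = 21 and b = 51 − 34 = 17.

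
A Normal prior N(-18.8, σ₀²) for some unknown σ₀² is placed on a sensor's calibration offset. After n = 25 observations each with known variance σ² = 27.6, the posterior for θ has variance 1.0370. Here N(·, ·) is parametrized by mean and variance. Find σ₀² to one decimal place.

For the Normal–Normal model with known σ², precisions add: τ_n = τ₀ + n/σ².
So 1/σ₀² = 1/1.0370 − 25/27.6 = 0.964320 − 0.905797 = 0.058523.
Hence σ₀² = 1/0.058523 ≈ 17.1.

σ₀² = 17.1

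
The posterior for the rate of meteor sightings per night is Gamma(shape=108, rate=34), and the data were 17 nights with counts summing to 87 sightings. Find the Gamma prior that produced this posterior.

Gamma(shape=21, rate=17)

Gamma–Poisson conjugacy: posterior shape = α + Σxᵢ, posterior rate = β + n.
So α = 108 − 87 = 21 and β = 34 − 17 = 17.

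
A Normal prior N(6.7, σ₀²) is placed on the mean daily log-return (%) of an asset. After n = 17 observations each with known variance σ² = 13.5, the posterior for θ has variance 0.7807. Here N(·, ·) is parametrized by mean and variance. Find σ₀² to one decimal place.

σ₀² = 46.2

For the Normal–Normal model with known σ², precisions add: τ_n = τ₀ + n/σ².
So 1/σ₀² = 1/0.7807 − 17/13.5 = 1.280902 − 1.259259 = 0.021643.
Hence σ₀² = 1/0.021643 ≈ 46.2.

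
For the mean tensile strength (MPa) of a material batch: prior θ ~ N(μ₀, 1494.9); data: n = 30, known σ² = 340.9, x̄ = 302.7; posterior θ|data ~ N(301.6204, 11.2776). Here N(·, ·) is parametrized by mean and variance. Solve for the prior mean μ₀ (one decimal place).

With known observation variance, the Normal–Normal posterior has precision τ_n = τ₀ + n/σ² and mean μ_n = (τ₀μ₀ + (n/σ²)x̄)/τ_n.
Here τ₀ = 1/1494.9 = 0.000669 and τ_data = 30/340.9 = 0.088002, so τ_n = 0.088671.
Rearranging for μ₀: μ₀ = (μ_n·τ_n − τ_data·x̄)/τ₀ = (301.6204·0.088671 − 0.088002·302.7) / 0.000669 = 0.106777/0.000669 ≈ 159.6.

μ₀ = 159.6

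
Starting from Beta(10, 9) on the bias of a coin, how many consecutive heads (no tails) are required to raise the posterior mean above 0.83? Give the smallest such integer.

After k heads and 0 tails the posterior is Beta(10+k, 9), with mean (10+k)/(10+9+k).
Set (10+k)/(19+k) > 0.83 and solve: k > (0.83·19 − 10)/(1 − 0.83) = 33.941.
The smallest integer exceeding 33.941 is 34, and checking k=34: (44)/(53) = 0.8302 > 0.83.

k = 34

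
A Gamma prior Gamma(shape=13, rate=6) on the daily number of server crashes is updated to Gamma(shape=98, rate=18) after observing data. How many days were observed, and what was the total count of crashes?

n = 12 days with total 85 crashes

A Gamma(α, β) prior (rate parametrization) on a Poisson rate with n observations summing to S gives posterior Gamma(α+S, β+n).
Matching: Σxᵢ = 98 − 13 = 85 and n = 18 − 6 = 12.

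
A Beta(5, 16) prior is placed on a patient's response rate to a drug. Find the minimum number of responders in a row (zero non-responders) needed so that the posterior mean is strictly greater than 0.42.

After k responders and 0 non-responders the posterior is Beta(5+k, 16), with mean (5+k)/(5+16+k).
Set (5+k)/(21+k) > 0.42 and solve: k > (0.42·21 − 5)/(1 − 0.42) = 6.586.
The smallest integer exceeding 6.586 is 7, and checking k=7: (12)/(28) = 0.4286 > 0.42.

k = 7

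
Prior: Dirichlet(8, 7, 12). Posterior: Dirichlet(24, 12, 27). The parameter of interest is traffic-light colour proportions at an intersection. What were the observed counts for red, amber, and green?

counts (16, 5, 15)

For a Dirichlet(α) prior with multinomial counts c, the posterior is Dirichlet(α + c) componentwise.
Counts are posterior − prior componentwise: 24−8=16, 12−7=5, 27−12=15.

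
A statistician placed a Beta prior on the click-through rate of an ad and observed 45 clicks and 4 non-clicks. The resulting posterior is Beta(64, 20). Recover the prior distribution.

Beta is conjugate to the binomial likelihood: posterior = Beta(α+s, β+f).
So α = 64 − 45 = 19 and β = 20 − 4 = 16.

Beta(19, 16)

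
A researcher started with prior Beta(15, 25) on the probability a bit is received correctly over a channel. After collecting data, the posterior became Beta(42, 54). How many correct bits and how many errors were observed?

27 correct bits and 29 errors

A Beta(α, β) prior with s successes and f failures in binomial data gives a Beta(α+s, β+f) posterior.
Match parameters: s=42−15=27, f=54−25=29.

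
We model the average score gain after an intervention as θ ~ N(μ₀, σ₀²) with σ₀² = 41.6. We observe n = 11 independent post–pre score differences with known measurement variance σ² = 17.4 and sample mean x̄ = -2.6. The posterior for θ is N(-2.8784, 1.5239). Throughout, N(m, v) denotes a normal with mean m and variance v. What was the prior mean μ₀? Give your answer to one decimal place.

μ₀ = -10.2

With known observation variance, the Normal–Normal posterior has precision τ_n = τ₀ + n/σ² and mean μ_n = (τ₀μ₀ + (n/σ²)x̄)/τ_n.
Here τ₀ = 1/41.6 = 0.024038 and τ_data = 11/17.4 = 0.632184, so τ_n = 0.656222.
Rearranging for μ₀: μ₀ = (μ_n·τ_n − τ_data·x̄)/τ₀ = (-2.8784·0.656222 − 0.632184·-2.6) / 0.024038 = -0.245191/0.024038 ≈ -10.2.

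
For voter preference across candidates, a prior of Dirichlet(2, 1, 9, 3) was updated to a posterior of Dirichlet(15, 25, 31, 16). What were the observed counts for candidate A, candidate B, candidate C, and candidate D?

For a Dirichlet(α) prior with multinomial counts c, the posterior is Dirichlet(α + c) componentwise.
Counts are posterior − prior componentwise: 15−2=13, 25−1=24, 31−9=22, 16−3=13.

counts (13, 24, 22, 13)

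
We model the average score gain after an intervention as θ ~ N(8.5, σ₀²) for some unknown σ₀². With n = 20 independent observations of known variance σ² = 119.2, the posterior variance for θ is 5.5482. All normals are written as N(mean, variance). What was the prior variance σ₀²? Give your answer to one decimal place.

Posterior precision equals prior precision plus data precision: 1/σ_n² = 1/σ₀² + n/σ².
So 1/σ₀² = 1/5.5482 − 20/119.2 = 0.180239 − 0.167785 = 0.012454.
Hence σ₀² = 1/0.012454 ≈ 80.3.

σ₀² = 80.3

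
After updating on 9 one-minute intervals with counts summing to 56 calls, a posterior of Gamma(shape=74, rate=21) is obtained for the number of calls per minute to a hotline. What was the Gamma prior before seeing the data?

Gamma(shape=18, rate=12)

A Gamma(α, β) prior (rate parametrization) on a Poisson rate with n observations summing to S gives posterior Gamma(α+S, β+n).
So α = 74 − 56 = 18 and β = 21 − 9 = 12.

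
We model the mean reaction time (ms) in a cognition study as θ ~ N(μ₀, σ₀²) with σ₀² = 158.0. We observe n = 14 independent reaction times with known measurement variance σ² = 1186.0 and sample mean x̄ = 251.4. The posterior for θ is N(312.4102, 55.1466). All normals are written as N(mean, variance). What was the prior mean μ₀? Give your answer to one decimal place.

The posterior mean is a precision-weighted average: μ_n = (τ₀μ₀ + τ_data·x̄)/(τ₀+τ_data), with τ₀=1/σ₀² and τ_data=n/σ².
Here τ₀ = 1/158.0 = 0.006329 and τ_data = 14/1186.0 = 0.011804, so τ_n = 0.018133.
Rearranging for μ₀: μ₀ = (μ_n·τ_n − τ_data·x̄)/τ₀ = (312.4102·0.018133 − 0.011804·251.4) / 0.006329 = 2.697409/0.006329 ≈ 426.2.

μ₀ = 426.2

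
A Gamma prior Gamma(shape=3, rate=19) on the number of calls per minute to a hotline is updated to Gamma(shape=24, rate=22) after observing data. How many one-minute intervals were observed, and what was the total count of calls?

n = 3 one-minute intervals with total 21 calls

A Gamma(α, β) prior (rate parametrization) on a Poisson rate with n observations summing to S gives posterior Gamma(α+S, β+n).
Matching: Σxᵢ = 24 − 3 = 21 and n = 22 − 19 = 3.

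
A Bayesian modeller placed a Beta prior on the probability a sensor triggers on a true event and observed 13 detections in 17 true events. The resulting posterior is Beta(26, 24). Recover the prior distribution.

Under Beta–binomial conjugacy the posterior parameters are (a+s, b+f).
Subtract the data counts: 26−13=13, 24−4=20.

Beta(13, 20)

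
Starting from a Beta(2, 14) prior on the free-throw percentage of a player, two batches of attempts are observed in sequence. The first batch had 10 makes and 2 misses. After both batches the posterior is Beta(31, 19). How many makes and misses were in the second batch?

19 makes and 3 misses

Because Beta–binomial updating is additive in the counts, the combined data contributed (α_post−α_prior, β_post−β_prior) successes and failures.
Total across both batches: 31−2=29 makes, 19−14=5 misses.
Subtract the first batch: 29−10=19 makes and 5−2=3 misses.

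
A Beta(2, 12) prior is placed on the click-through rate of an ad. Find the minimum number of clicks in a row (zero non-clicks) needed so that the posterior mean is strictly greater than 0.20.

After k clicks and 0 non-clicks the posterior is Beta(2+k, 12), with mean (2+k)/(2+12+k).
Set (2+k)/(14+k) > 0.20 and solve: k > (0.20·14 − 2)/(1 − 0.20) = 1.000.
The smallest integer exceeding 1.000 is 2.

k = 2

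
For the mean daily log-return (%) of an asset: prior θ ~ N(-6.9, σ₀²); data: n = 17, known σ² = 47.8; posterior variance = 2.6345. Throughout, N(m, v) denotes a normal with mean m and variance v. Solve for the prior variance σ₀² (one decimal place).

For the Normal–Normal model with known σ², precisions add: τ_n = τ₀ + n/σ².
So 1/σ₀² = 1/2.6345 − 17/47.8 = 0.379579 − 0.355649 = 0.023930.
Hence σ₀² = 1/0.023930 ≈ 41.8.

σ₀² = 41.8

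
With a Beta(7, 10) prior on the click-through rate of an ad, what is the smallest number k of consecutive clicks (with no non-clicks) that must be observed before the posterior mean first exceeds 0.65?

After k clicks and 0 non-clicks the posterior is Beta(7+k, 10), with mean (7+k)/(7+10+k).
Set (7+k)/(17+k) > 0.65 and solve: k > (0.65·17 − 7)/(1 − 0.65) = 11.571.
The smallest integer exceeding 11.571 is 12, and checking k=12: (19)/(29) = 0.6552 > 0.65.

k = 12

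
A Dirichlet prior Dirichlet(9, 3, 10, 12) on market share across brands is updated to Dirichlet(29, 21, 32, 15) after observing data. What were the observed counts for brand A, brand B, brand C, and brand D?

counts (20, 18, 22, 3)

For a Dirichlet(α) prior with multinomial counts c, the posterior is Dirichlet(α + c) componentwise.
Counts are posterior − prior componentwise: 29−9=20, 21−3=18, 32−10=22, 15−12=3.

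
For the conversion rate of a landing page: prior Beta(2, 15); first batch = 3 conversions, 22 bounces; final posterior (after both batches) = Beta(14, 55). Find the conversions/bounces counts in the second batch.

9 conversions and 18 bounces

Because Beta–binomial updating is additive in the counts, the combined data contributed (α_post−α_prior, β_post−β_prior) successes and failures.
Total across both batches: 14−2=12 conversions, 55−15=40 bounces.
Subtract the first batch: 12−3=9 conversions and 40−22=18 bounces.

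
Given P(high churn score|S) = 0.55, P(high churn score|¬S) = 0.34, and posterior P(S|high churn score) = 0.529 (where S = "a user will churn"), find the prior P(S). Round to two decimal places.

P(S) = 0.41

Bayes' rule in odds form gives O(S|E) = O(S)·[P(E|S)/P(E|¬S)], hence O(S) = O(S|E)/LR.
Posterior odds = 0.529/(1−0.529) = 1.1231. LR = 0.55/0.34 = 1.6176.
Prior odds = 1.1231/1.6176 = 0.6943, so P(S) = 0.6943/(1+0.6943) ≈ 0.41.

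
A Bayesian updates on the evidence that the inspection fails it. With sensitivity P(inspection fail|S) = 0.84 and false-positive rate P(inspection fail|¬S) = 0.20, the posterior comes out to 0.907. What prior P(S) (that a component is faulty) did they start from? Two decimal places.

P(S) = 0.70

In odds form, posterior odds = prior odds × likelihood ratio, so prior odds = posterior odds ÷ LR.
Posterior odds = 0.907/(1−0.907) = 9.7527. LR = 0.84/0.20 = 4.2000.
Prior odds = 9.7527/4.2000 = 2.3221, so P(S) = 2.3221/(1+2.3221) ≈ 0.70.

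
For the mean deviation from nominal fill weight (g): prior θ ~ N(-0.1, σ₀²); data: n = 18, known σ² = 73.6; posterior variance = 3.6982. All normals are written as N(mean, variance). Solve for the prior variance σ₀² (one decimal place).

σ₀² = 38.7

Posterior precision equals prior precision plus data precision: 1/σ_n² = 1/σ₀² + n/σ².
So 1/σ₀² = 1/3.6982 − 18/73.6 = 0.270402 − 0.244565 = 0.025837.
Hence σ₀² = 1/0.025837 ≈ 38.7.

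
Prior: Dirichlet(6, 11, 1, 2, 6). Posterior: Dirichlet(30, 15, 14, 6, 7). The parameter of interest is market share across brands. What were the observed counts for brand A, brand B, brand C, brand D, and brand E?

counts (24, 4, 13, 4, 1)

For a Dirichlet(α) prior with multinomial counts c, the posterior is Dirichlet(α + c) componentwise.
Counts are posterior − prior componentwise: 30−6=24, 15−11=4, 14−1=13, 6−2=4, 7−6=1.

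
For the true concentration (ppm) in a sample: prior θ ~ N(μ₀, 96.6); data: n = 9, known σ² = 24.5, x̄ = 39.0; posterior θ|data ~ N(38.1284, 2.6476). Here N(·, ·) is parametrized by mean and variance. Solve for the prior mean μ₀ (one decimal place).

μ₀ = 7.2

With known observation variance, the Normal–Normal posterior has precision τ_n = τ₀ + n/σ² and mean μ_n = (τ₀μ₀ + (n/σ²)x̄)/τ_n.
Here τ₀ = 1/96.6 = 0.010352 and τ_data = 9/24.5 = 0.367347, so τ_n = 0.377699.
Rearranging for μ₀: μ₀ = (μ_n·τ_n − τ_data·x̄)/τ₀ = (38.1284·0.377699 − 0.367347·39.0) / 0.010352 = 0.074526/0.010352 ≈ 7.2.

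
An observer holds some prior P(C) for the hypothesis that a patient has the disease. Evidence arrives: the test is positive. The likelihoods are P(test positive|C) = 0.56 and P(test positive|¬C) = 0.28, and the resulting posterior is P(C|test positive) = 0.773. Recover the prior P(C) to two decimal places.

In odds form, posterior odds = prior odds × likelihood ratio, so prior odds = posterior odds ÷ LR.
Posterior odds = 0.773/(1−0.773) = 3.4053. LR = 0.56/0.28 = 2.0000.
Prior odds = 3.4053/2.0000 = 1.7026, so P(C) = 1.7026/(1+1.7026) ≈ 0.63.

P(C) = 0.63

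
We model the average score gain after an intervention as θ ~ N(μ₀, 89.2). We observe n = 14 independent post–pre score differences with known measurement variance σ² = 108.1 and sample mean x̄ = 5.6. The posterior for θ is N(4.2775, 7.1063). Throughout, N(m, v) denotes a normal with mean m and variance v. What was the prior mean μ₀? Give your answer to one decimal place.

μ₀ = -11.0

The posterior mean is a precision-weighted average: μ_n = (τ₀μ₀ + τ_data·x̄)/(τ₀+τ_data), with τ₀=1/σ₀² and τ_data=n/σ².
Here τ₀ = 1/89.2 = 0.011211 and τ_data = 14/108.1 = 0.129510, so τ_n = 0.140721.
Rearranging for μ₀: μ₀ = (μ_n·τ_n − τ_data·x̄)/τ₀ = (4.2775·0.140721 − 0.129510·5.6) / 0.011211 = -0.123322/0.011211 ≈ -11.0.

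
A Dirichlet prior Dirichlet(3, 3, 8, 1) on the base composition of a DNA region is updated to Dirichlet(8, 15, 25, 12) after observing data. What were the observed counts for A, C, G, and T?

For a Dirichlet(α) prior with multinomial counts c, the posterior is Dirichlet(α + c) componentwise.
Counts are posterior − prior componentwise: 8−3=5, 15−3=12, 25−8=17, 12−1=11.

counts (5, 12, 17, 11)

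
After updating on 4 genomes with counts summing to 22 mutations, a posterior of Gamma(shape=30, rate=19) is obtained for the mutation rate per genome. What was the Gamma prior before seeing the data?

A Gamma(α, β) prior (rate parametrization) on a Poisson rate with n observations summing to S gives posterior Gamma(α+S, β+n).
So α = 30 − 22 = 8 and β = 19 − 4 = 15.

Gamma(shape=8, rate=15)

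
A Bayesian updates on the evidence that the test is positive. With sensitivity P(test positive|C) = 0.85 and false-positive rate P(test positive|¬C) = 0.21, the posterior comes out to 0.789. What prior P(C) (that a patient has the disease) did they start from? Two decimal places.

P(C) = 0.48

Bayes' rule in odds form gives O(C|E) = O(C)·[P(E|C)/P(E|¬C)], hence O(C) = O(C|E)/LR.
Posterior odds = 0.789/(1−0.789) = 3.7393. LR = 0.85/0.21 = 4.0476.
Prior odds = 3.7393/4.0476 = 0.9238, so P(C) = 0.9238/(1+0.9238) ≈ 0.48.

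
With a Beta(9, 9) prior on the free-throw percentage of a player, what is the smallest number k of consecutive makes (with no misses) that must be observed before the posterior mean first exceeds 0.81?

k = 30

After k makes and 0 misses the posterior is Beta(9+k, 9), with mean (9+k)/(9+9+k).
Set (9+k)/(18+k) > 0.81 and solve: k > (0.81·18 − 9)/(1 − 0.81) = 29.368.
The smallest integer exceeding 29.368 is 30, and checking k=30: (39)/(48) = 0.8125 > 0.81.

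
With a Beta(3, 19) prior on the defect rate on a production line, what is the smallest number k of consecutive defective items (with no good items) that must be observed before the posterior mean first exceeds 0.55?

After k defective items and 0 good items the posterior is Beta(3+k, 19), with mean (3+k)/(3+19+k).
Set (3+k)/(22+k) > 0.55 and solve: k > (0.55·22 − 3)/(1 − 0.55) = 20.222.
The smallest integer exceeding 20.222 is 21, and checking k=21: (24)/(43) = 0.5581 > 0.55.

k = 21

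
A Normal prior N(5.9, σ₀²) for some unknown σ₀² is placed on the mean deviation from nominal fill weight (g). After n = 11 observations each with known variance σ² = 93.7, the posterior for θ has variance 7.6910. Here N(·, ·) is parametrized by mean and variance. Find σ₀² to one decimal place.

Posterior precision equals prior precision plus data precision: 1/σ_n² = 1/σ₀² + n/σ².
So 1/σ₀² = 1/7.6910 − 11/93.7 = 0.130022 − 0.117396 = 0.012626.
Hence σ₀² = 1/0.012626 ≈ 79.2.

σ₀² = 79.2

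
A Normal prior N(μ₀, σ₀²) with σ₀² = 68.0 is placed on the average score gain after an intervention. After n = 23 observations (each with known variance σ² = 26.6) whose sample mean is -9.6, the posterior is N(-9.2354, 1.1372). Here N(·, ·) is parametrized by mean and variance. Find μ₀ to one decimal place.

μ₀ = 12.2

The posterior mean is a precision-weighted average: μ_n = (τ₀μ₀ + τ_data·x̄)/(τ₀+τ_data), with τ₀=1/σ₀² and τ_data=n/σ².
Here τ₀ = 1/68.0 = 0.014706 and τ_data = 23/26.6 = 0.864662, so τ_n = 0.879368.
Rearranging for μ₀: μ₀ = (μ_n·τ_n − τ_data·x̄)/τ₀ = (-9.2354·0.879368 − 0.864662·-9.6) / 0.014706 = 0.179440/0.014706 ≈ 12.2.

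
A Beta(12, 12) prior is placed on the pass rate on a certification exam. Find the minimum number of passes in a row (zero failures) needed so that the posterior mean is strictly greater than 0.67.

k = 13

After k passes and 0 failures the posterior is Beta(12+k, 12), with mean (12+k)/(12+12+k).
Set (12+k)/(24+k) > 0.67 and solve: k > (0.67·24 − 12)/(1 − 0.67) = 12.364.
The smallest integer exceeding 12.364 is 13.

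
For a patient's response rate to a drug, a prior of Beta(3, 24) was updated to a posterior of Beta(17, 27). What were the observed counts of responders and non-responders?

Beta is conjugate to the binomial likelihood: posterior = Beta(α+s, β+f).
Match parameters: s=17−3=14, f=27−24=3.

14 responders and 3 non-responders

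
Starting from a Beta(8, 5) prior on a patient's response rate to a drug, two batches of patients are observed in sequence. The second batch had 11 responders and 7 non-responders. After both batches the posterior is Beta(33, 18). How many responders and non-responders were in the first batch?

14 responders and 6 non-responders

Because Beta–binomial updating is additive in the counts, the combined data contributed (α_post−α_prior, β_post−β_prior) successes and failures.
Total across both batches: 33−8=25 responders, 18−5=13 non-responders.
Subtract the second batch: 25−11=14 responders and 13−7=6 non-responders.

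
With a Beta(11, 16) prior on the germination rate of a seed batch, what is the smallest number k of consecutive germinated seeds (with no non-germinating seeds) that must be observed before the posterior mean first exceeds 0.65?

k = 19

After k germinated seeds and 0 non-germinating seeds the posterior is Beta(11+k, 16), with mean (11+k)/(11+16+k).
Set (11+k)/(27+k) > 0.65 and solve: k > (0.65·27 − 11)/(1 − 0.65) = 18.714.
The smallest integer exceeding 18.714 is 19, and checking k=19: (30)/(46) = 0.6522 > 0.65.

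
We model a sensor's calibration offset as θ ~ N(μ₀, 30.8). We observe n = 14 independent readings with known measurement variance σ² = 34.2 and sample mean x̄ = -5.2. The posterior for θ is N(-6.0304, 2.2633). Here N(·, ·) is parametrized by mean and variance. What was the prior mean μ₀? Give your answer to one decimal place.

μ₀ = -16.5

The posterior mean is a precision-weighted average: μ_n = (τ₀μ₀ + τ_data·x̄)/(τ₀+τ_data), with τ₀=1/σ₀² and τ_data=n/σ².
Here τ₀ = 1/30.8 = 0.032468 and τ_data = 14/34.2 = 0.409357, so τ_n = 0.441825.
Rearranging for μ₀: μ₀ = (μ_n·τ_n − τ_data·x̄)/τ₀ = (-6.0304·0.441825 − 0.409357·-5.2) / 0.032468 = -0.535725/0.032468 ≈ -16.5.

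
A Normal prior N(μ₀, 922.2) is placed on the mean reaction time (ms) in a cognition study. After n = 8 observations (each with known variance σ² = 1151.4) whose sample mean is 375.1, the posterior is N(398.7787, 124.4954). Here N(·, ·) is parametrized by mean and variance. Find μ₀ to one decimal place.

With known observation variance, the Normal–Normal posterior has precision τ_n = τ₀ + n/σ² and mean μ_n = (τ₀μ₀ + (n/σ²)x̄)/τ_n.
Here τ₀ = 1/922.2 = 0.001084 and τ_data = 8/1151.4 = 0.006948, so τ_n = 0.008032.
Rearranging for μ₀: μ₀ = (μ_n·τ_n − τ_data·x̄)/τ₀ = (398.7787·0.008032 − 0.006948·375.1) / 0.001084 = 0.596796/0.001084 ≈ 550.5.

μ₀ = 550.5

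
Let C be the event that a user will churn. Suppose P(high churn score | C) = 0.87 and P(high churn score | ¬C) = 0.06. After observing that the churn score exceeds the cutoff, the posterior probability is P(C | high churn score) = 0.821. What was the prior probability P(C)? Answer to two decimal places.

In odds form, posterior odds = prior odds × likelihood ratio, so prior odds = posterior odds ÷ LR.
Posterior odds = 0.821/(1−0.821) = 4.5866. LR = 0.87/0.06 = 14.5000.
Prior odds = 4.5866/14.5000 = 0.3163, so P(C) = 0.3163/(1+0.3163) ≈ 0.24.

P(C) = 0.24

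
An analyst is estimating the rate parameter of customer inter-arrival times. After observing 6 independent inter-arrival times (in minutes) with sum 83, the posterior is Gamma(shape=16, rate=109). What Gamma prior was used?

Gamma–exponential conjugacy: posterior shape = α + n, posterior rate = β + Σtᵢ.
So α = 16 − 6 = 10 and β = 109 − 83 = 26.

Gamma(shape=10, rate=26)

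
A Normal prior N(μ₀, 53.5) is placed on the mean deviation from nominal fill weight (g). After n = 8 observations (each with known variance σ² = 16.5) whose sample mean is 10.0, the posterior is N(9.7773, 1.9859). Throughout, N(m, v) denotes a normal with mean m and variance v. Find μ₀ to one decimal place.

The posterior mean is a precision-weighted average: μ_n = (τ₀μ₀ + τ_data·x̄)/(τ₀+τ_data), with τ₀=1/σ₀² and τ_data=n/σ².
Here τ₀ = 1/53.5 = 0.018692 and τ_data = 8/16.5 = 0.484848, so τ_n = 0.503540.
Rearranging for μ₀: μ₀ = (μ_n·τ_n − τ_data·x̄)/τ₀ = (9.7773·0.503540 − 0.484848·10.0) / 0.018692 = 0.074782/0.018692 ≈ 4.0.

μ₀ = 4.0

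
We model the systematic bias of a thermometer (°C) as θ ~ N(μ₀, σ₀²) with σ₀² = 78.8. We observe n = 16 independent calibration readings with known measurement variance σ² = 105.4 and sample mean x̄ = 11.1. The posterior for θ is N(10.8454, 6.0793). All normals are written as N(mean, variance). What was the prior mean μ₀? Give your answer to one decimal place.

With known observation variance, the Normal–Normal posterior has precision τ_n = τ₀ + n/σ² and mean μ_n = (τ₀μ₀ + (n/σ²)x̄)/τ_n.
Here τ₀ = 1/78.8 = 0.012690 and τ_data = 16/105.4 = 0.151803, so τ_n = 0.164493.
Rearranging for μ₀: μ₀ = (μ_n·τ_n − τ_data·x̄)/τ₀ = (10.8454·0.164493 − 0.151803·11.1) / 0.012690 = 0.098979/0.012690 ≈ 7.8.

μ₀ = 7.8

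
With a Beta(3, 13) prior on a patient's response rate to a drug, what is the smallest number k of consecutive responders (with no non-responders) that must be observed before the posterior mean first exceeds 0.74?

k = 35

After k responders and 0 non-responders the posterior is Beta(3+k, 13), with mean (3+k)/(3+13+k).
Set (3+k)/(16+k) > 0.74 and solve: k > (0.74·16 − 3)/(1 − 0.74) = 34.000.
The smallest integer exceeding 34.000 is 35.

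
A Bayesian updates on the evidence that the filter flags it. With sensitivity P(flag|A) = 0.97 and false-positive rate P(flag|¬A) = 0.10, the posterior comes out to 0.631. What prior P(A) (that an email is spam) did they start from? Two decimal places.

In odds form, posterior odds = prior odds × likelihood ratio, so prior odds = posterior odds ÷ LR.
Posterior odds = 0.631/(1−0.631) = 1.7100. LR = 0.97/0.10 = 9.7000.
Prior odds = 1.7100/9.7000 = 0.1763, so P(A) = 0.1763/(1+0.1763) ≈ 0.15.

P(A) = 0.15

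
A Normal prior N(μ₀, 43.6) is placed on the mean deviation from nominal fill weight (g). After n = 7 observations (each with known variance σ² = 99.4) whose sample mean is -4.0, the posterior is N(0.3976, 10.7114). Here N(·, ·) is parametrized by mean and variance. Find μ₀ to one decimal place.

μ₀ = 13.9

With known observation variance, the Normal–Normal posterior has precision τ_n = τ₀ + n/σ² and mean μ_n = (τ₀μ₀ + (n/σ²)x̄)/τ_n.
Here τ₀ = 1/43.6 = 0.022936 and τ_data = 7/99.4 = 0.070423, so τ_n = 0.093359.
Rearranging for μ₀: μ₀ = (μ_n·τ_n − τ_data·x̄)/τ₀ = (0.3976·0.093359 − 0.070423·-4.0) / 0.022936 = 0.318812/0.022936 ≈ 13.9.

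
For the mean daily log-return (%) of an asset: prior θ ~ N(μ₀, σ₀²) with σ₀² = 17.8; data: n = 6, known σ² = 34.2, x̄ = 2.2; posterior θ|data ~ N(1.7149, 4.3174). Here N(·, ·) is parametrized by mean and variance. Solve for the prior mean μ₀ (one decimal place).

μ₀ = 0.2

The posterior mean is a precision-weighted average: μ_n = (τ₀μ₀ + τ_data·x̄)/(τ₀+τ_data), with τ₀=1/σ₀² and τ_data=n/σ².
Here τ₀ = 1/17.8 = 0.056180 and τ_data = 6/34.2 = 0.175439, so τ_n = 0.231619.
Rearranging for μ₀: μ₀ = (μ_n·τ_n − τ_data·x̄)/τ₀ = (1.7149·0.231619 − 0.175439·2.2) / 0.056180 = 0.011238/0.056180 ≈ 0.2.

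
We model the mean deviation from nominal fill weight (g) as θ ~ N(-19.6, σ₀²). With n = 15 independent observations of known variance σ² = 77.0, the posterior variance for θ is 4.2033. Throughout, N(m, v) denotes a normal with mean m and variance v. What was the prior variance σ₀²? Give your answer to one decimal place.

Posterior precision equals prior precision plus data precision: 1/σ_n² = 1/σ₀² + n/σ².
So 1/σ₀² = 1/4.2033 − 15/77.0 = 0.237908 − 0.194805 = 0.043103.
Hence σ₀² = 1/0.043103 ≈ 23.2.

σ₀² = 23.2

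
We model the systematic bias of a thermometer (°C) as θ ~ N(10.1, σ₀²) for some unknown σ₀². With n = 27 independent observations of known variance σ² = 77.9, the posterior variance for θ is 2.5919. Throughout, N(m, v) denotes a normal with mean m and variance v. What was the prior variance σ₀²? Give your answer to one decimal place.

σ₀² = 25.5

Posterior precision equals prior precision plus data precision: 1/σ_n² = 1/σ₀² + n/σ².
So 1/σ₀² = 1/2.5919 − 27/77.9 = 0.385817 − 0.346598 = 0.039219.
Hence σ₀² = 1/0.039219 ≈ 25.5.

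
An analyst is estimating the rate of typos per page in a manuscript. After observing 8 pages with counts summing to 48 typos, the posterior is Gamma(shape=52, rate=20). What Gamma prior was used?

Gamma(shape=4, rate=12)

Gamma–Poisson conjugacy: posterior shape = α + Σxᵢ, posterior rate = β + n.
So α = 52 − 48 = 4 and β = 20 − 8 = 12.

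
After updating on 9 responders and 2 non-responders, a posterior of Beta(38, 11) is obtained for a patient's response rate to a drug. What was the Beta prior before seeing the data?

Beta(29, 9)

A Beta(α, β) prior with s successes and f failures in binomial data gives a Beta(α+s, β+f) posterior.
So α = 38 − 9 = 29 and β = 11 − 2 = 9.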